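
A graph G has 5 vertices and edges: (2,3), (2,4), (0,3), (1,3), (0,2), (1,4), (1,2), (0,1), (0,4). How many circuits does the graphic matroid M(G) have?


A circuit in a graphic matroid = edge set of a simple cycle.
G has 5 vertices and 9 edges.
Enumerating all minimal edge subsets forming cycles...
Total circuits found: 22.

22


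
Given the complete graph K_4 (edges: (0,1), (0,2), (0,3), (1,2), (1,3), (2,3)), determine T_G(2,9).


T(K_4; x,y) = x^3 + 3x^2 + 4xy + 2x + y^3 + 3y^2 + 2y.
Substituting x=2, y=9:
= 8 + 12 + 72 + 4 + 729 + 243 + 18
= 1086.

1086


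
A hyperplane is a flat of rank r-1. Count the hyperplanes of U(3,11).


Hyperplanes of U(3,11) are flats of rank 2.
In a uniform matroid, these are exactly the (2)-element subsets.
Count = (11 choose 2) = 55.

55


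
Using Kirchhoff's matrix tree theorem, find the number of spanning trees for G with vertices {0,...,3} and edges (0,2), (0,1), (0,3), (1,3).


By Kirchhoff's matrix tree theorem, the number of spanning trees equals
the determinant of any cofactor of the Laplacian matrix L.
G has 4 vertices and 4 edges.
Computing the (3 x 3) cofactor determinant gives 3.

3


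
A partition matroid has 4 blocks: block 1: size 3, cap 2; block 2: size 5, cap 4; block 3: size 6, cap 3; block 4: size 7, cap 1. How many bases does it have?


A basis picks exactly ci elements from block i.
Number of bases = product of C(|Si|, ci).
= C(3,2) * C(5,4) * C(6,3) * C(7,1)
= 3 * 5 * 20 * 7
= 2100.

2100


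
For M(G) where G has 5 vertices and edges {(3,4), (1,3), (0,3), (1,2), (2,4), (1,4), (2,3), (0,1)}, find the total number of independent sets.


An independent set in a graphic matroid is an acyclic edge subset.
G has 5 vertices and 8 edges.
Enumerate all 2^8 = 256 subsets, checking for acyclicity.
Total independent sets = 128.

128


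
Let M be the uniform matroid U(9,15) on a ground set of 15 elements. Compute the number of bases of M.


Bases of U(9,15) are all 9-element subsets of the 15-element ground set.
Number of bases = C(15,9).
C(15,9) = 5005.

5005


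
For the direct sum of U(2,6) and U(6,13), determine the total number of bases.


Bases of a direct sum M1 + M2: |B| = |B(M1)| * |B(M2)|.
|B(U(2,6))| = C(6,2) = 15.
|B(U(6,13))| = C(13,6) = 1716.
Total bases = 15 * 1716 = 25740.

25740


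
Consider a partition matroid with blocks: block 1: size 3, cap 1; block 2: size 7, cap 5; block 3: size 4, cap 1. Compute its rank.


Rank of a partition matroid = sum of min(|Si|, ci) for each block.
= min(3,1) + min(7,5) + min(4,1)
= 1 + 5 + 1
= 7.

7


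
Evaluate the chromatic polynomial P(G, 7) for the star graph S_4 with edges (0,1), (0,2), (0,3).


P(tree, k) = k * (k-1)^(3) for any tree on 4 vertices.
P(7) = 7 * 6^3 = 7 * 216 = 1512.

1512


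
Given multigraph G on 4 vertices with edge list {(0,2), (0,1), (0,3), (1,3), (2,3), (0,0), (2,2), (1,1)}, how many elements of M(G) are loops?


In a graphic matroid, a loop is a self-loop edge (u,u) with rank 0.
Examining all 8 edges for self-loops...
Self-loops found: (0,0), (2,2), (1,1)
Number of loops = 3.

3


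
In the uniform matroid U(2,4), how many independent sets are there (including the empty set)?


Independent sets of U(2,4) are all subsets of size <= 2.
Count = (4 choose 0) + (4 choose 1) + (4 choose 2)
     = 1 + 4 + 6
     = 11.

11


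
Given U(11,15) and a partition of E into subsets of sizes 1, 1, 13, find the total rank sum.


r(Ai) = min(|Ai|, 11) for each part.
Sum = min(1,11) + min(1,11) + min(13,11)
    = 1 + 1 + 11
    = 13.

13


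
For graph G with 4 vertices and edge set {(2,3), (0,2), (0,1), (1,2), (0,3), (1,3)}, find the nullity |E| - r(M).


Cycle rank (nullity) = |E| - r(M) = |E| - (|V| - c).
|E| = 6, |V| = 4, c = 1.
Nullity = 6 - (4 - 1) = 6 - 3 = 3.

3


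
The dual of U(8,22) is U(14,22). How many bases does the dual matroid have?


The dual of U(r,n) is U(n-r, n) = U(14,22).
Bases of U(14,22) are all (14)-element subsets.
|B(M*)| = C(22,14) = 22! / (14! * 8!) = 319770.

319770


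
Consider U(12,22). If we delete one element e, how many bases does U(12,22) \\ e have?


Deleting e from U(12,22) gives U(12,21) since n > r.
Bases of U(12,21) = (21 choose 12) = 293930.

293930


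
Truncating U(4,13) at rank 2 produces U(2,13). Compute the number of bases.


Truncating U(4,13) to rank 2 gives U(2,13).
Bases of U(2,13) are all 2-element subsets of 13 elements.
Number of bases = C(13,2) = (13 * 12) / (1 * 2) = 78.

78


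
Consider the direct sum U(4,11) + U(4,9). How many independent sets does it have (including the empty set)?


For a direct sum, |I(M1+M2)| = |I(M1)| * |I(M2)|.
|I(U(4,11))| = sum C(11,k) for k=0..4 = 562.
|I(U(4,9))| = sum C(9,k) for k=0..4 = 256.
Total = 562 * 256 = 143872.

143872


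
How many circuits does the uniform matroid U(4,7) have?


In U(4,7), circuits are the (5)-element subsets.
Any set of 5 elements is dependent, and removing any one element gives
an independent set of size 4, so it is a minimal dependent set.
Number of circuits = C(7,5) = 21.

21


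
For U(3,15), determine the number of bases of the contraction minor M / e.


Contracting e from U(3,15) gives U(2,14).
Bases of U(2,14) = (14 choose 2) = 91.

91


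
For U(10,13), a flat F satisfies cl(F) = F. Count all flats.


Flats of U(10,13): every subset of size < 10 is a flat, plus E itself.
Count = C(13,0) + C(13,1) + C(13,2) + C(13,3) + C(13,4) + C(13,5) + C(13,6) + C(13,7) + C(13,8) + C(13,9) + 1
     = 1 + 13 + 78 + 286 + 715 + 1287 + 1716 + 1716 + 1287 + 715 + 1
     = 7815.

7815


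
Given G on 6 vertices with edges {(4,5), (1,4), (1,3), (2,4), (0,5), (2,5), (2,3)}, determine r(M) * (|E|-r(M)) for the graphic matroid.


r(M) = |V| - c = 6 - 1 = 5.
nullity = |E| - r(M) = 7 - 5 = 2.
Product = 5 * 2 = 10.

10


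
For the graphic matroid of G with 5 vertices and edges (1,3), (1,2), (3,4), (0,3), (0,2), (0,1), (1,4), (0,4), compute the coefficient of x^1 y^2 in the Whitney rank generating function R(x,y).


R(x,y) = sum over A in 2^E of x^(r(E)-r(A)) * y^(|A|-r(A)).
G has 5 vertices, 8 edges. r(E) = 4.
Enumerate all 2^8 = 256 subsets.
Count subsets with r(E)-r(A)=1 and |A|-r(A)=2: 8.

8


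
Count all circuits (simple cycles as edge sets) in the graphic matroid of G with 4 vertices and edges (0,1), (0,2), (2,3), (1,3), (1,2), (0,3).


A circuit in a graphic matroid = edge set of a simple cycle.
G has 4 vertices and 6 edges.
Enumerating all minimal edge subsets forming cycles...
Total circuits found: 7.

7


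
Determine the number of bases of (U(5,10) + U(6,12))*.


(M1+M2)* = M1* + M2*.
M1* = U(5,10), bases: C(10,5) = 252.
M2* = U(6,12), bases: C(12,6) = 924.
|B(M*)| = 252 * 924 = 232848.

232848


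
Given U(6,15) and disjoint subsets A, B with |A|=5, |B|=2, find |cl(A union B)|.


|A union B| = 5 + 2 = 7 (disjoint).
In U(6,15), cl(S) = S if |S| < 6, else cl(S) = E.
Since 7 >= 6, cl(A union B) = E.
|cl(A union B)| = 15.

15


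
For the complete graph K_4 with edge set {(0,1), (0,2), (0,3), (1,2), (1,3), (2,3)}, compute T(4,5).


T(K_4; x,y) = x^3 + 3x^2 + 4xy + 2x + y^3 + 3y^2 + 2y.
Substituting x=4, y=5:
= 64 + 48 + 80 + 8 + 125 + 75 + 10
= 410.

410


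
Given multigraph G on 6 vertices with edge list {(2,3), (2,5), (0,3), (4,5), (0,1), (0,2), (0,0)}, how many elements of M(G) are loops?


In a graphic matroid, a loop is a self-loop edge (u,u) with rank 0.
Examining all 7 edges for self-loops...
Self-loops found: (0,0)
Number of loops = 1.

1


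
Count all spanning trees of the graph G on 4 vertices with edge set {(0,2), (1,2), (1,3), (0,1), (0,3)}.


By Kirchhoff's matrix tree theorem, the number of spanning trees equals
the determinant of any cofactor of the Laplacian matrix L.
G has 4 vertices and 5 edges.
Computing the (3 x 3) cofactor determinant gives 8.

8


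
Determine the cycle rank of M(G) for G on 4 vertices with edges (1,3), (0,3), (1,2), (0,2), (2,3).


Cycle rank (nullity) = |E| - r(M) = |E| - (|V| - c).
|E| = 5, |V| = 4, c = 1.
Nullity = 5 - (4 - 1) = 5 - 3 = 2.

2


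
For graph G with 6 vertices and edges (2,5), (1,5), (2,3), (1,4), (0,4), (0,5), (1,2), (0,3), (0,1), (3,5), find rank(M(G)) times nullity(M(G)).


r(M) = |V| - c = 6 - 1 = 5.
nullity = |E| - r(M) = 10 - 5 = 5.
Product = 5 * 5 = 25.

25


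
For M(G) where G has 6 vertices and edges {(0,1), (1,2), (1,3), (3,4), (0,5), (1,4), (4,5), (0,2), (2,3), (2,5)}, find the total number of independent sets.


An independent set in a graphic matroid is an acyclic edge subset.
G has 6 vertices and 10 edges.
Enumerate all 2^10 = 1024 subsets, checking for acyclicity.
Total independent sets = 478.

478


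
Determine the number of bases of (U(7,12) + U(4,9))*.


(M1+M2)* = M1* + M2*.
M1* = U(5,12), bases: C(12,5) = 792.
M2* = U(5,9), bases: C(9,5) = 126.
|B(M*)| = 792 * 126 = 99792.

99792


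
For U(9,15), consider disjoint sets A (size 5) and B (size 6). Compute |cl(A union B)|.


|A union B| = 5 + 6 = 11 (disjoint).
In U(9,15), cl(S) = S if |S| < 9, else cl(S) = E.
Since 11 >= 9, cl(A union B) = E.
|cl(A union B)| = 15.

15


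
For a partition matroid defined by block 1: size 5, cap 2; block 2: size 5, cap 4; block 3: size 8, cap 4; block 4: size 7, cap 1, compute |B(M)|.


A basis picks exactly ci elements from block i.
Number of bases = product of C(|Si|, ci).
= C(5,2) * C(5,4) * C(8,4) * C(7,1)
= 10 * 5 * 70 * 7
= 24500.

24500


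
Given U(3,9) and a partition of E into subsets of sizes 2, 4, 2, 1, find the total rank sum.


r(Ai) = min(|Ai|, 3) for each part.
Sum = min(2,3) + min(4,3) + min(2,3) + min(1,3)
    = 2 + 3 + 2 + 1
    = 8.

8


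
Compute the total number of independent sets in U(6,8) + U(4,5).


For a direct sum, |I(M1+M2)| = |I(M1)| * |I(M2)|.
|I(U(6,8))| = sum C(8,k) for k=0..6 = 247.
|I(U(4,5))| = sum C(5,k) for k=0..4 = 31.
Total = 247 * 31 = 7657.

7657


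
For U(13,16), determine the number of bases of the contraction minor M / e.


Contracting e from U(13,16) gives U(12,15).
Bases of U(12,15) = C(15,12) = 15! / (12! * 3!) = 455.

455


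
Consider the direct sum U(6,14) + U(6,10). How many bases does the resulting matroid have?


Bases of a direct sum M1 + M2: |B| = |B(M1)| * |B(M2)|.
|B(U(6,14))| = C(14,6) = 3003.
|B(U(6,10))| = C(10,6) = 210.
Total bases = 3003 * 210 = 630630.

630630


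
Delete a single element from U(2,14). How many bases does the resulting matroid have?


Deleting e from U(2,14) gives U(2,13) since n > r.
Bases of U(2,13) = C(13,2) = 13! / (2! * 11!) = 78.

78


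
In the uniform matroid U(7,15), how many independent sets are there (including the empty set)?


Independent sets of U(7,15) are all subsets of size <= 7.
Count = C(15,0) + C(15,1) + C(15,2) + C(15,3) + C(15,4) + C(15,5) + C(15,6) + C(15,7)
     = 1 + 15 + 105 + 455 + 1365 + 3003 + 5005 + 6435
     = 16384.

16384


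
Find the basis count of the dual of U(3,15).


The dual of U(r,n) is U(n-r, n) = U(12,15).
Bases of U(12,15) are all (12)-element subsets.
|B(M*)| = C(15,12) = 455.

455


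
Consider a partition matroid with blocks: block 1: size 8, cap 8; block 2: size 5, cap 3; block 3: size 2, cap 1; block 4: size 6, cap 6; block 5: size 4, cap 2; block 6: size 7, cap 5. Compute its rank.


Rank of a partition matroid = sum of min(|Si|, ci) for each block.
= min(8,8) + min(5,3) + min(2,1) + min(6,6) + min(4,2) + min(7,5)
= 8 + 3 + 1 + 6 + 2 + 5
= 25.

25


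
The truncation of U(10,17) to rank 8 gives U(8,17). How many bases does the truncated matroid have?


Truncating U(10,17) to rank 8 gives U(8,17).
Bases of U(8,17) are all 8-element subsets of 17 elements.
Number of bases = C(17,8) = 17! / (8! * 9!) = 24310.

24310


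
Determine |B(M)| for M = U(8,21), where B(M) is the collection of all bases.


Bases of U(8,21) are all 8-element subsets of the 21-element ground set.
Number of bases = C(21,8).
C(21,8) = 203490.

203490


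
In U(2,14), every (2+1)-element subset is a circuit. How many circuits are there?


In U(2,14), circuits are the (3)-element subsets.
Any set of 3 elements is dependent, and removing any one element gives
an independent set of size 2, so it is a minimal dependent set.
Number of circuits = C(14,3) = 14! / (3! * 11!) = 364.

364


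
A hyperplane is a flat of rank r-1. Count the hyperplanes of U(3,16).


Hyperplanes of U(3,16) are flats of rank 2.
In a uniform matroid, these are exactly the (2)-element subsets.
Count = C(16,2) = (16 * 15) / (1 * 2) = 120.

120


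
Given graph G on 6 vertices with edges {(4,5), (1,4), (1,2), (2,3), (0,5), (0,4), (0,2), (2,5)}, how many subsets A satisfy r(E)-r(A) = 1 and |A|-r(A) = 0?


R(x,y) = sum over A in 2^E of x^(r(E)-r(A)) * y^(|A|-r(A)).
G has 6 vertices, 8 edges. r(E) = 5.
Enumerate all 2^8 = 256 subsets.
Count subsets with r(E)-r(A)=1 and |A|-r(A)=0: 57.

57


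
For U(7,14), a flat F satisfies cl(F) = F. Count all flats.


Flats of U(7,14): every subset of size < 7 is a flat, plus E itself.
Count = C(14,0) + C(14,1) + C(14,2) + C(14,3) + C(14,4) + C(14,5) + C(14,6) + 1
     = 1 + 14 + 91 + 364 + 1001 + 2002 + 3003 + 1
     = 6477.

6477


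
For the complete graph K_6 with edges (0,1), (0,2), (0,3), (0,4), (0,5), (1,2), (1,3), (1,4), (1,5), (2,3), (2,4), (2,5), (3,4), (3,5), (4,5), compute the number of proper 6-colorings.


P(K_6, k) = k(k-1)(k-2)...(k-5).
P(6) = (6) * (5) * (4) * (3) * (2) * (1) = 720.

720


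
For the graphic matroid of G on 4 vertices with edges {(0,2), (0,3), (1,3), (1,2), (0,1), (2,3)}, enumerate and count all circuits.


A circuit in a graphic matroid = edge set of a simple cycle.
G has 4 vertices and 6 edges.
Enumerating all minimal edge subsets forming cycles...
Total circuits found: 7.

7


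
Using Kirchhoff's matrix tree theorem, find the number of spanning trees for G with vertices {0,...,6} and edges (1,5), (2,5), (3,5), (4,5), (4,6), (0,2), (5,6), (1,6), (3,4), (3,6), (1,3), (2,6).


By Kirchhoff's matrix tree theorem, the number of spanning trees equals
the determinant of any cofactor of the Laplacian matrix L.
G has 7 vertices and 12 edges.
Computing the (6 x 6) cofactor determinant gives 180.

180


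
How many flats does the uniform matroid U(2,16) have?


Flats of U(2,16): every subset of size < 2 is a flat, plus E itself.
Count = C(16,0) + C(16,1) + 1
     = 1 + 16 + 1
     = 18.

18


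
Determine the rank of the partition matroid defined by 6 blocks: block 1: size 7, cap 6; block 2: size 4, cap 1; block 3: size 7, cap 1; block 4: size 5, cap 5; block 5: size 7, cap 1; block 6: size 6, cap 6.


Rank of a partition matroid = sum of min(|Si|, ci) for each block.
= min(7,6) + min(4,1) + min(7,1) + min(5,5) + min(7,1) + min(6,6)
= 6 + 1 + 1 + 5 + 1 + 6
= 20.

20


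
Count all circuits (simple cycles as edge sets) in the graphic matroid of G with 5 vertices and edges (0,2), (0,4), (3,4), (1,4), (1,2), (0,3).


A circuit in a graphic matroid = edge set of a simple cycle.
G has 5 vertices and 6 edges.
Enumerating all minimal edge subsets forming cycles...
Total circuits found: 3.

3


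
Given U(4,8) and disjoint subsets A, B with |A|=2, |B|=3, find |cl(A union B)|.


|A union B| = 2 + 3 = 5 (disjoint).
In U(4,8), cl(S) = S if |S| < 4, else cl(S) = E.
Since 5 >= 4, cl(A union B) = E.
|cl(A union B)| = 8.

8


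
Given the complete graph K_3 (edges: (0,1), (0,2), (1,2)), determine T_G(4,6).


T(K_3; x,y) = x^2 + x + y.
T(4,6) = 16 + 4 + 6 = 26.

26


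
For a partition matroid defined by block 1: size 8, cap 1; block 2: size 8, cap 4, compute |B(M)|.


A basis picks exactly ci elements from block i.
Number of bases = product of C(|Si|, ci).
= C(8,1) * C(8,4)
= 8 * 70
= 560.

560


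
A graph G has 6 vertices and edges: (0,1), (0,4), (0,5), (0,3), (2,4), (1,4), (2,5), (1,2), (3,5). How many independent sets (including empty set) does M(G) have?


An independent set in a graphic matroid is an acyclic edge subset.
G has 6 vertices and 9 edges.
Enumerate all 2^9 = 512 subsets, checking for acyclicity.
Total independent sets = 296.

296


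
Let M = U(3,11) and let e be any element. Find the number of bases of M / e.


Contracting e from U(3,11) gives U(2,10).
Bases of U(2,10) = (10 choose 2) = 45.

45


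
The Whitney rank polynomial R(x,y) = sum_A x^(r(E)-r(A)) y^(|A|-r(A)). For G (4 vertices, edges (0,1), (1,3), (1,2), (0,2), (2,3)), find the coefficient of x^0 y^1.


R(x,y) = sum over A in 2^E of x^(r(E)-r(A)) * y^(|A|-r(A)).
G has 4 vertices, 5 edges. r(E) = 3.
Enumerate all 2^5 = 32 subsets.
Count subsets with r(E)-r(A)=0 and |A|-r(A)=1: 5.

5


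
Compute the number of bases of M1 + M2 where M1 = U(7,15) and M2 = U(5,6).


Bases of a direct sum M1 + M2: |B| = |B(M1)| * |B(M2)|.
|B(U(7,15))| = C(15,7) = 6435.
|B(U(5,6))| = C(6,5) = 6.
Total bases = 6435 * 6 = 38610.

38610


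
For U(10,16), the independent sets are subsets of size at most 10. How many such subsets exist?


Independent sets of U(10,16) are all subsets of size <= 10.
Count = C(16,0) + C(16,1) + C(16,2) + C(16,3) + C(16,4) + C(16,5) + C(16,6) + C(16,7) + C(16,8) + C(16,9) + C(16,10)
     = 1 + 16 + 120 + 560 + 1820 + 4368 + 8008 + 11440 + 12870 + 11440 + 8008
     = 58651.

58651


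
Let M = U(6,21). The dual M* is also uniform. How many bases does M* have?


The dual of U(r,n) is U(n-r, n) = U(15,21).
Bases of U(15,21) are all (15)-element subsets.
|B(M*)| = C(21,15) = 21! / (15! * 6!) = 54264.

54264


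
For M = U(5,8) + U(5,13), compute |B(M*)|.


(M1+M2)* = M1* + M2*.
M1* = U(3,8), bases: C(8,3) = 56.
M2* = U(8,13), bases: C(13,8) = 1287.
|B(M*)| = 56 * 1287 = 72072.

72072


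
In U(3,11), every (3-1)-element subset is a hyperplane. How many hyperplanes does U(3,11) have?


Hyperplanes of U(3,11) are flats of rank 2.
In a uniform matroid, these are exactly the (2)-element subsets.
Count = (11 choose 2) = 55.

55


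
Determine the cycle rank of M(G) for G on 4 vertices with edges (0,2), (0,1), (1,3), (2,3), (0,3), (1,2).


Cycle rank (nullity) = |E| - r(M) = |E| - (|V| - c).
|E| = 6, |V| = 4, c = 1.
Nullity = 6 - (4 - 1) = 6 - 3 = 3.

3


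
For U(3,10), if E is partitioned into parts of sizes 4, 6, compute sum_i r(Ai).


r(Ai) = min(|Ai|, 3) for each part.
Sum = min(4,3) + min(6,3)
    = 3 + 3
    = 6.

6


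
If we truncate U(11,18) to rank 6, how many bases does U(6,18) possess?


Truncating U(11,18) to rank 6 gives U(6,18).
Bases of U(6,18) are all 6-element subsets of 18 elements.
Number of bases = C(18,6) = 18564.

18564


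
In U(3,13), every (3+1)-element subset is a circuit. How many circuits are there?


In U(3,13), circuits are the (4)-element subsets.
Any set of 4 elements is dependent, and removing any one element gives
an independent set of size 3, so it is a minimal dependent set.
Number of circuits = C(13,4) = 13! / (4! * 9!) = 715.

715


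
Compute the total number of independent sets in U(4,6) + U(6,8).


For a direct sum, |I(M1+M2)| = |I(M1)| * |I(M2)|.
|I(U(4,6))| = sum C(6,k) for k=0..4 = 57.
|I(U(6,8))| = sum C(8,k) for k=0..6 = 247.
Total = 57 * 247 = 14079.

14079


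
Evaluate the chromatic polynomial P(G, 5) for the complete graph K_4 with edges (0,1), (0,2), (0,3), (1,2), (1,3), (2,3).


P(K_4, k) = k(k-1)(k-2)...(k-3).
P(5) = (5) * (4) * (3) * (2) = 120.

120


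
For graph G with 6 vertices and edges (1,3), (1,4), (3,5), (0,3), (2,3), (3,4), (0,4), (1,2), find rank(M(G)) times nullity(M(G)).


r(M) = |V| - c = 6 - 1 = 5.
nullity = |E| - r(M) = 8 - 5 = 3.
Product = 5 * 3 = 15.

15


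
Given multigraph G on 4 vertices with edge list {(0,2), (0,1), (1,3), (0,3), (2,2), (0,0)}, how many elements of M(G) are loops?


In a graphic matroid, a loop is a self-loop edge (u,u) with rank 0.
Examining all 6 edges for self-loops...
Self-loops found: (2,2), (0,0)
Number of loops = 2.

2


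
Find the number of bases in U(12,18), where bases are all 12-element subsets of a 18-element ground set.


Bases of U(12,18) are all 12-element subsets of the 18-element ground set.
Number of bases = C(18,12).
C(18,12) = 18564.

18564


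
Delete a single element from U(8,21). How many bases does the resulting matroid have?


Deleting e from U(8,21) gives U(8,20) since n > r.
Bases of U(8,20) = C(20,8) = 20! / (8! * 12!) = 125970.

125970


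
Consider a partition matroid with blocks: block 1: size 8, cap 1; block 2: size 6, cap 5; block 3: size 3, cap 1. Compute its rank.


Rank of a partition matroid = sum of min(|Si|, ci) for each block.
= min(8,1) + min(6,5) + min(3,1)
= 1 + 5 + 1
= 7.

7


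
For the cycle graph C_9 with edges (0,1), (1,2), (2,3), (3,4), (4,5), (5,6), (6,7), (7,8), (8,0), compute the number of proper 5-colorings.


P(C_9, k) = (k-1)^9 + (-1)^9*(k-1).
P(5) = (4)^9 - 4
= 262144 - 4 = 262140.

262140


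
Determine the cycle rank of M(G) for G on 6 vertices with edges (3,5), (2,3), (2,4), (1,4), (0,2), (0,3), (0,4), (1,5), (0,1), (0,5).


Cycle rank (nullity) = |E| - r(M) = |E| - (|V| - c).
|E| = 10, |V| = 6, c = 1.
Nullity = 10 - (6 - 1) = 10 - 5 = 5.

5


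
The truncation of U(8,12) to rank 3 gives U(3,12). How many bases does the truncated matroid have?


Truncating U(8,12) to rank 3 gives U(3,12).
Bases of U(3,12) are all 3-element subsets of 12 elements.
Number of bases = C(12,3) = (12 * 11 * 10) / (1 * 2 * 3) = 220.

220


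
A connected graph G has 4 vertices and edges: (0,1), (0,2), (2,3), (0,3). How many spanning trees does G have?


By Kirchhoff's matrix tree theorem, the number of spanning trees equals
the determinant of any cofactor of the Laplacian matrix L.
G has 4 vertices and 4 edges.
Computing the (3 x 3) cofactor determinant gives 3.

3


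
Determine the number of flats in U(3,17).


Flats of U(3,17): every subset of size < 3 is a flat, plus E itself.
Count = (17 choose 0) + (17 choose 1) + (17 choose 2) + 1
     = 1 + 17 + 136 + 1
     = 155.

155


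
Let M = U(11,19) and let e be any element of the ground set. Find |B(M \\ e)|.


Deleting e from U(11,19) gives U(11,18) since n > r.
Bases of U(11,18) = C(18,11) = 31824.

31824


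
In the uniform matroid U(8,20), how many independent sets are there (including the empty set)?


Independent sets of U(8,20) are all subsets of size <= 8.
Count = (20 choose 0) + (20 choose 1) + (20 choose 2) + (20 choose 3) + (20 choose 4) + (20 choose 5) + (20 choose 6) + (20 choose 7) + (20 choose 8)
     = 1 + 20 + 190 + 1140 + 4845 + 15504 + 38760 + 77520 + 125970
     = 263950.

263950


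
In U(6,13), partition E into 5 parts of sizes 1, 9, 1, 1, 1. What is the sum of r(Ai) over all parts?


r(Ai) = min(|Ai|, 6) for each part.
Sum = min(1,6) + min(9,6) + min(1,6) + min(1,6) + min(1,6)
    = 1 + 6 + 1 + 1 + 1
    = 10.

10


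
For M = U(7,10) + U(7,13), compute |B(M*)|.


(M1+M2)* = M1* + M2*.
M1* = U(3,10), bases: C(10,3) = 120.
M2* = U(6,13), bases: C(13,6) = 1716.
|B(M*)| = 120 * 1716 = 205920.

205920


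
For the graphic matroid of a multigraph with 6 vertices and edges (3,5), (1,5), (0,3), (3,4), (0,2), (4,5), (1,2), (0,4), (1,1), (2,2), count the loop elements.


In a graphic matroid, a loop is a self-loop edge (u,u) with rank 0.
Examining all 10 edges for self-loops...
Self-loops found: (1,1), (2,2)
Number of loops = 2.

2


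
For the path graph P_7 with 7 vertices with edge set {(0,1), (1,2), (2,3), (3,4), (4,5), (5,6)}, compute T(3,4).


A path on 7 vertices is a tree with 6 edges.
T(x,y) = x^(6) for any tree.
T(3,4) = 3^6 = 729.

729


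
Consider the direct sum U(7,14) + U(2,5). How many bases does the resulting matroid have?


Bases of a direct sum M1 + M2: |B| = |B(M1)| * |B(M2)|.
|B(U(7,14))| = C(14,7) = 3432.
|B(U(2,5))| = C(5,2) = 10.
Total bases = 3432 * 10 = 34320.

34320


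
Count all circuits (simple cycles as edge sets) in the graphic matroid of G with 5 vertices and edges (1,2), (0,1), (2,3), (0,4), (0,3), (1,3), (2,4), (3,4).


A circuit in a graphic matroid = edge set of a simple cycle.
G has 5 vertices and 8 edges.
Enumerating all minimal edge subsets forming cycles...
Total circuits found: 13.

13


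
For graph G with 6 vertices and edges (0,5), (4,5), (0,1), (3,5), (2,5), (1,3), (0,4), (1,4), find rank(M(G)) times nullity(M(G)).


r(M) = |V| - c = 6 - 1 = 5.
nullity = |E| - r(M) = 8 - 5 = 3.
Product = 5 * 3 = 15.

15


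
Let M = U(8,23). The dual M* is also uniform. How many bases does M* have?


The dual of U(r,n) is U(n-r, n) = U(15,23).
Bases of U(15,23) are all (15)-element subsets.
|B(M*)| = (23 choose 15) = 490314.

490314


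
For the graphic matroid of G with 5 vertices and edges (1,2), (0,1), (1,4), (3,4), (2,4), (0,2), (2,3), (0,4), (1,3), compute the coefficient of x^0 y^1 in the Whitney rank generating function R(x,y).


R(x,y) = sum over A in 2^E of x^(r(E)-r(A)) * y^(|A|-r(A)).
G has 5 vertices, 9 edges. r(E) = 4.
Enumerate all 2^9 = 512 subsets.
Count subsets with r(E)-r(A)=0 and |A|-r(A)=1: 111.

111


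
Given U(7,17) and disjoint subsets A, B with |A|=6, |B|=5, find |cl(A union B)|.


|A union B| = 6 + 5 = 11 (disjoint).
In U(7,17), cl(S) = S if |S| < 7, else cl(S) = E.
Since 11 >= 7, cl(A union B) = E.
|cl(A union B)| = 17.

17


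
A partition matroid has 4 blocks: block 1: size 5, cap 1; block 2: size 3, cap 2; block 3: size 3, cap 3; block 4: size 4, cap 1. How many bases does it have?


A basis picks exactly ci elements from block i.
Number of bases = product of C(|Si|, ci).
= C(5,1) * C(3,2) * C(3,3) * C(4,1)
= 5 * 3 * 1 * 4
= 60.

60


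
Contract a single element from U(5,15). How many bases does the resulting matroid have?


Contracting e from U(5,15) gives U(4,14).
Bases of U(4,14) = (14 choose 4) = 1001.

1001


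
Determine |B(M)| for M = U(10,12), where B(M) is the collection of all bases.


Bases of U(10,12) are all 10-element subsets of the 12-element ground set.
Number of bases = C(12,10).
(12 choose 10) = 66.

66


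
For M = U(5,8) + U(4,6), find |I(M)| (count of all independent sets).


For a direct sum, |I(M1+M2)| = |I(M1)| * |I(M2)|.
|I(U(5,8))| = sum C(8,k) for k=0..5 = 219.
|I(U(4,6))| = sum C(6,k) for k=0..4 = 57.
Total = 219 * 57 = 12483.

12483


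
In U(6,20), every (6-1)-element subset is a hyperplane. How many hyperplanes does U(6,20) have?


Hyperplanes of U(6,20) are flats of rank 5.
In a uniform matroid, these are exactly the (5)-element subsets.
Count = (20 choose 5) = 15504.

15504


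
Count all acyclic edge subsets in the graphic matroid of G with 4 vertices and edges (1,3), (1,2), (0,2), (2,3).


An independent set in a graphic matroid is an acyclic edge subset.
G has 4 vertices and 4 edges.
Enumerate all 2^4 = 16 subsets, checking for acyclicity.
Total independent sets = 14.

14


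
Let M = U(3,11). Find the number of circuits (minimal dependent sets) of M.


In U(3,11), circuits are the (4)-element subsets.
Any set of 4 elements is dependent, and removing any one element gives
an independent set of size 3, so it is a minimal dependent set.
Number of circuits = C(11,4) = (11 * 10 * 9 * 8) / (1 * 2 * 3 * 4) = 330.

330


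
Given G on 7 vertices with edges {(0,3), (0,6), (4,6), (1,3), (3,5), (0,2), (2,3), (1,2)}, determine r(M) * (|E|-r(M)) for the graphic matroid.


r(M) = |V| - c = 7 - 1 = 6.
nullity = |E| - r(M) = 8 - 6 = 2.
Product = 6 * 2 = 12.

12


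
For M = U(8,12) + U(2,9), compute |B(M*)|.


(M1+M2)* = M1* + M2*.
M1* = U(4,12), bases: C(12,4) = 495.
M2* = U(7,9), bases: C(9,7) = 36.
|B(M*)| = 495 * 36 = 17820.

17820


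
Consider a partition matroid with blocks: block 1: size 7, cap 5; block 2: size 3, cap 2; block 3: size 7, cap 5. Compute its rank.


Rank of a partition matroid = sum of min(|Si|, ci) for each block.
= min(7,5) + min(3,2) + min(7,5)
= 5 + 2 + 5
= 12.

12


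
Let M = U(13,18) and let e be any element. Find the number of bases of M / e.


Contracting e from U(13,18) gives U(12,17).
Bases of U(12,17) = C(17,12) = 6188.

6188


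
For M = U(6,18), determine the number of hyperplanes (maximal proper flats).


Hyperplanes of U(6,18) are flats of rank 5.
In a uniform matroid, these are exactly the (5)-element subsets.
Count = C(18,5) = 8568.

8568


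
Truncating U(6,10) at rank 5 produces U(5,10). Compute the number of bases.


Truncating U(6,10) to rank 5 gives U(5,10).
Bases of U(5,10) are all 5-element subsets of 10 elements.
Number of bases = C(10,5) = 10! / (5! * 5!) = 252.

252


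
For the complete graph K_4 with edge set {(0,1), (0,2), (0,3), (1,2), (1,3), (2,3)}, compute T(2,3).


T(K_4; x,y) = x^3 + 3x^2 + 4xy + 2x + y^3 + 3y^2 + 2y.
Substituting x=2, y=3:
= 8 + 12 + 24 + 4 + 27 + 27 + 6
= 108.

108


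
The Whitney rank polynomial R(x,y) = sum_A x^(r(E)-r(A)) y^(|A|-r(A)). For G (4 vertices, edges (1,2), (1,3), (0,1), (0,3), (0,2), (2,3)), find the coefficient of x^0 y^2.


R(x,y) = sum over A in 2^E of x^(r(E)-r(A)) * y^(|A|-r(A)).
G has 4 vertices, 6 edges. r(E) = 3.
Enumerate all 2^6 = 64 subsets.
Count subsets with r(E)-r(A)=0 and |A|-r(A)=2: 6.

6


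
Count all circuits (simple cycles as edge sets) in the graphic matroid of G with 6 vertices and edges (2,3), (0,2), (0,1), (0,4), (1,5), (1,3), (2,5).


A circuit in a graphic matroid = edge set of a simple cycle.
G has 6 vertices and 7 edges.
Enumerating all minimal edge subsets forming cycles...
Total circuits found: 3.

3


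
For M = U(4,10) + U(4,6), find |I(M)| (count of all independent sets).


For a direct sum, |I(M1+M2)| = |I(M1)| * |I(M2)|.
|I(U(4,10))| = sum C(10,k) for k=0..4 = 386.
|I(U(4,6))| = sum C(6,k) for k=0..4 = 57.
Total = 386 * 57 = 22002.

22002


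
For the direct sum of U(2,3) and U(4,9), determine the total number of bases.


Bases of a direct sum M1 + M2: |B| = |B(M1)| * |B(M2)|.
|B(U(2,3))| = C(3,2) = 3.
|B(U(4,9))| = C(9,4) = 126.
Total bases = 3 * 126 = 378.

378


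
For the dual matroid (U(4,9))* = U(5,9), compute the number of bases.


The dual of U(r,n) is U(n-r, n) = U(5,9).
Bases of U(5,9) are all (5)-element subsets.
|B(M*)| = C(9,5) = 9! / (5! * 4!) = 126.

126


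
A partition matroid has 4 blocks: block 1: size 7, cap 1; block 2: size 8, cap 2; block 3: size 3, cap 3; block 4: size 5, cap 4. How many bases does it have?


A basis picks exactly ci elements from block i.
Number of bases = product of C(|Si|, ci).
= C(7,1) * C(8,2) * C(3,3) * C(5,4)
= 7 * 28 * 1 * 5
= 980.

980


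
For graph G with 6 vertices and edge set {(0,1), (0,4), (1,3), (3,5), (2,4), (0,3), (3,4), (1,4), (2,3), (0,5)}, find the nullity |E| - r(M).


Cycle rank (nullity) = |E| - r(M) = |E| - (|V| - c).
|E| = 10, |V| = 6, c = 1.
Nullity = 10 - (6 - 1) = 10 - 5 = 5.

5


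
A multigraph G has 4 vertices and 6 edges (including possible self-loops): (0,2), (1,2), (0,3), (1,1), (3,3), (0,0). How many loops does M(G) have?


In a graphic matroid, a loop is a self-loop edge (u,u) with rank 0.
Examining all 6 edges for self-loops...
Self-loops found: (1,1), (3,3), (0,0)
Number of loops = 3.

3


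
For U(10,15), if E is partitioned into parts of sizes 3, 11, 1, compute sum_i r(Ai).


r(Ai) = min(|Ai|, 10) for each part.
Sum = min(3,10) + min(11,10) + min(1,10)
    = 3 + 10 + 1
    = 14.

14


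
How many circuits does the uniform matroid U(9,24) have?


In U(9,24), circuits are the (10)-element subsets.
Any set of 10 elements is dependent, and removing any one element gives
an independent set of size 9, so it is a minimal dependent set.
Number of circuits = C(24,10) = 1961256.

1961256


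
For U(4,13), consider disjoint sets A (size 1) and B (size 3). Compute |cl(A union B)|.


|A union B| = 1 + 3 = 4 (disjoint).
In U(4,13), cl(S) = S if |S| < 4, else cl(S) = E.
Since 4 >= 4, cl(A union B) = E.
|cl(A union B)| = 13.

13


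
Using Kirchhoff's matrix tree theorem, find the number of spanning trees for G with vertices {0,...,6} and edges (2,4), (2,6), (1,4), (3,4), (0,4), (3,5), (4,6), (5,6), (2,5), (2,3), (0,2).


By Kirchhoff's matrix tree theorem, the number of spanning trees equals
the determinant of any cofactor of the Laplacian matrix L.
G has 7 vertices and 11 edges.
Computing the (6 x 6) cofactor determinant gives 111.

111


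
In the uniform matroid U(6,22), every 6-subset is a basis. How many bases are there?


Bases of U(6,22) are all 6-element subsets of the 22-element ground set.
Number of bases = C(22,6).
C(22,6) = 74613.

74613


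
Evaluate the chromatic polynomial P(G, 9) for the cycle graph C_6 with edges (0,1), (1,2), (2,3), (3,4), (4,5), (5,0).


P(C_6, k) = (k-1)^6 + (-1)^6*(k-1).
P(9) = (8)^6 + 8
= 262144 + 8 = 262152.

262152


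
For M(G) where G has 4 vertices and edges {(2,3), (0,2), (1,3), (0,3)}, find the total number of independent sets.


An independent set in a graphic matroid is an acyclic edge subset.
G has 4 vertices and 4 edges.
Enumerate all 2^4 = 16 subsets, checking for acyclicity.
Total independent sets = 14.

14


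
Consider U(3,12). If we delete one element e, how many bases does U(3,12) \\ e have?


Deleting e from U(3,12) gives U(3,11) since n > r.
Bases of U(3,11) = C(11,3) = (11 * 10 * 9) / (1 * 2 * 3) = 165.

165


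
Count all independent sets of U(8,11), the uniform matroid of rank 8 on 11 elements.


Independent sets of U(8,11) are all subsets of size <= 8.
Count = C(11,0) + C(11,1) + C(11,2) + C(11,3) + C(11,4) + C(11,5) + C(11,6) + C(11,7) + C(11,8)
     = 1 + 11 + 55 + 165 + 330 + 462 + 462 + 330 + 165
     = 1981.

1981


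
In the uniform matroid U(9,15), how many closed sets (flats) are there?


Flats of U(9,15): every subset of size < 9 is a flat, plus E itself.
Count = C(15,0) + C(15,1) + C(15,2) + C(15,3) + C(15,4) + C(15,5) + C(15,6) + C(15,7) + C(15,8) + 1
     = 1 + 15 + 105 + 455 + 1365 + 3003 + 5005 + 6435 + 6435 + 1
     = 22820.

22820


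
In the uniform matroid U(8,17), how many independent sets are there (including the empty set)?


Independent sets of U(8,17) are all subsets of size <= 8.
Count = (17 choose 0) + (17 choose 1) + (17 choose 2) + (17 choose 3) + (17 choose 4) + (17 choose 5) + (17 choose 6) + (17 choose 7) + (17 choose 8)
     = 1 + 17 + 136 + 680 + 2380 + 6188 + 12376 + 19448 + 24310
     = 65536.

65536


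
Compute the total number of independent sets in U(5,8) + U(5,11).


For a direct sum, |I(M1+M2)| = |I(M1)| * |I(M2)|.
|I(U(5,8))| = sum C(8,k) for k=0..5 = 219.
|I(U(5,11))| = sum C(11,k) for k=0..5 = 1024.
Total = 219 * 1024 = 224256.

224256


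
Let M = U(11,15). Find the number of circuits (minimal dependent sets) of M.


In U(11,15), circuits are the (12)-element subsets.
Any set of 12 elements is dependent, and removing any one element gives
an independent set of size 11, so it is a minimal dependent set.
Number of circuits = (15 choose 12) = 455.

455


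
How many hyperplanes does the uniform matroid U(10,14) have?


Hyperplanes of U(10,14) are flats of rank 9.
In a uniform matroid, these are exactly the (9)-element subsets.
Count = (14 choose 9) = 2002.

2002


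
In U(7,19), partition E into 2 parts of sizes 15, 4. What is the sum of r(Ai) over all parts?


r(Ai) = min(|Ai|, 7) for each part.
Sum = min(15,7) + min(4,7)
    = 7 + 4
    = 11.

11


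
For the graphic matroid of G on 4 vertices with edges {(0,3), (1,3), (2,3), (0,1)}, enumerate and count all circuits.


A circuit in a graphic matroid = edge set of a simple cycle.
G has 4 vertices and 4 edges.
Enumerating all minimal edge subsets forming cycles...
Total circuits found: 1.

1


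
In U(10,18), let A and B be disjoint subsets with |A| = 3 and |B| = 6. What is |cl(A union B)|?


|A union B| = 3 + 6 = 9 (disjoint).
In U(10,18), cl(S) = S if |S| < 10, else cl(S) = E.
Since 9 < 10, cl(A union B) = A union B.
|cl(A union B)| = 9.

9


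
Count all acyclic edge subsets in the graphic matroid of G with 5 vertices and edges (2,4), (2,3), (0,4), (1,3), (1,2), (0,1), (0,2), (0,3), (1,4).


An independent set in a graphic matroid is an acyclic edge subset.
G has 5 vertices and 9 edges.
Enumerate all 2^9 = 512 subsets, checking for acyclicity.
Total independent sets = 198.

198


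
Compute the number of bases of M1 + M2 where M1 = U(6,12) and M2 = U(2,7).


Bases of a direct sum M1 + M2: |B| = |B(M1)| * |B(M2)|.
|B(U(6,12))| = C(12,6) = 924.
|B(U(2,7))| = C(7,2) = 21.
Total bases = 924 * 21 = 19404.

19404


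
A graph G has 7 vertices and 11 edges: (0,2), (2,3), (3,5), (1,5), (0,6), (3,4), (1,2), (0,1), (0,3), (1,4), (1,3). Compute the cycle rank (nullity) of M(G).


Cycle rank (nullity) = |E| - r(M) = |E| - (|V| - c).
|E| = 11, |V| = 7, c = 1.
Nullity = 11 - (7 - 1) = 11 - 6 = 5.

5


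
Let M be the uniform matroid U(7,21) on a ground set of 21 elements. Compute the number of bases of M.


Bases of U(7,21) are all 7-element subsets of the 21-element ground set.
Number of bases = C(21,7).
C(21,7) = 21! / (7! * 14!) = 116280.

116280


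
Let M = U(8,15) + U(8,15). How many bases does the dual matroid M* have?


(M1+M2)* = M1* + M2*.
M1* = U(7,15), bases: C(15,7) = 6435.
M2* = U(7,15), bases: C(15,7) = 6435.
|B(M*)| = 6435 * 6435 = 41409225.

41409225


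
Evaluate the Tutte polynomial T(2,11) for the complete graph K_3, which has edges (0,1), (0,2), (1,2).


T(K_3; x,y) = x^2 + x + y.
T(2,11) = 4 + 2 + 11 = 17.

17


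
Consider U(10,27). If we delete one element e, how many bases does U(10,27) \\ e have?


Deleting e from U(10,27) gives U(10,26) since n > r.
Bases of U(10,26) = C(26,10) = 26! / (10! * 16!) = 5311735.

5311735


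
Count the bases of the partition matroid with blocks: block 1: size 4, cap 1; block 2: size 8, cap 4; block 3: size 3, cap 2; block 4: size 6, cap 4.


A basis picks exactly ci elements from block i.
Number of bases = product of C(|Si|, ci).
= C(4,1) * C(8,4) * C(3,2) * C(6,4)
= 4 * 70 * 3 * 15
= 12600.

12600


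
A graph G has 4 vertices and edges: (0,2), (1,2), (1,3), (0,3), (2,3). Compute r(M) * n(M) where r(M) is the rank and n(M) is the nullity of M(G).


r(M) = |V| - c = 4 - 1 = 3.
nullity = |E| - r(M) = 5 - 3 = 2.
Product = 3 * 2 = 6.

6


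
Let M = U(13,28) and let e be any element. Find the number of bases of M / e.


Contracting e from U(13,28) gives U(12,27).
Bases of U(12,27) = C(27,12) = 27! / (12! * 15!) = 17383860.

17383860


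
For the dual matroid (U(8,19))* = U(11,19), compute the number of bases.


The dual of U(r,n) is U(n-r, n) = U(11,19).
Bases of U(11,19) are all (11)-element subsets.
|B(M*)| = C(19,11) = 75582.

75582


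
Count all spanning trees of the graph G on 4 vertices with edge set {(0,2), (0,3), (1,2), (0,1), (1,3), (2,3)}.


By Kirchhoff's matrix tree theorem, the number of spanning trees equals
the determinant of any cofactor of the Laplacian matrix L.
G has 4 vertices and 6 edges.
Computing the (3 x 3) cofactor determinant gives 16.

16


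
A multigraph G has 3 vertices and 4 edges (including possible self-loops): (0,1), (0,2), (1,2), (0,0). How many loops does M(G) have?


In a graphic matroid, a loop is a self-loop edge (u,u) with rank 0.
Examining all 4 edges for self-loops...
Self-loops found: (0,0)
Number of loops = 1.

1


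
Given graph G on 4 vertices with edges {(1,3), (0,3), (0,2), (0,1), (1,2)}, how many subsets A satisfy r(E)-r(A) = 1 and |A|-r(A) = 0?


R(x,y) = sum over A in 2^E of x^(r(E)-r(A)) * y^(|A|-r(A)).
G has 4 vertices, 5 edges. r(E) = 3.
Enumerate all 2^5 = 32 subsets.
Count subsets with r(E)-r(A)=1 and |A|-r(A)=0: 10.

10


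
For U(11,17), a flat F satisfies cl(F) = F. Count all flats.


Flats of U(11,17): every subset of size < 11 is a flat, plus E itself.
Count = (17 choose 0) + (17 choose 1) + (17 choose 2) + (17 choose 3) + (17 choose 4) + (17 choose 5) + (17 choose 6) + (17 choose 7) + (17 choose 8) + (17 choose 9) + (17 choose 10) + 1
     = 1 + 17 + 136 + 680 + 2380 + 6188 + 12376 + 19448 + 24310 + 24310 + 19448 + 1
     = 109295.

109295
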